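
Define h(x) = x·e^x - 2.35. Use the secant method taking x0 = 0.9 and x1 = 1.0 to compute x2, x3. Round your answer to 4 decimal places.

h(0.9) = -0.136357, h(1.0) = 0.368282
x2 = 1.000000 − 0.368282·(1.000000 − 0.900000) / (0.368282 − (-0.136357)) = 1.000000 − (0.036828)/(0.504639) = 0.927021
h(0.927021) = -0.007447
x3 = 0.927021 − (-0.007447)·(0.927021 − 1.000000) / (-0.007447 − 0.368282) = 0.927021 − (0.000543)/(-0.375729) = 0.928467

0.9270, 0.9285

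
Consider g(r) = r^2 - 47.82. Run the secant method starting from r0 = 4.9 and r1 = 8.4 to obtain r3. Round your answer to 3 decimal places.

g(4.9) = -23.81000, g(8.4) = 22.74000
r2 = 8.40000 − 22.74000·(8.40000 − 4.90000) / (22.74000 − (-23.81000)) = 8.40000 − (79.59000)/(46.55000) = 6.69023
g(6.69023) = -3.06088
r3 = 6.69023 − (-3.06088)·(6.69023 − 8.40000) / (-3.06088 − 22.74000) = 6.69023 − (5.23342)/(-25.80088) = 6.89306

6.893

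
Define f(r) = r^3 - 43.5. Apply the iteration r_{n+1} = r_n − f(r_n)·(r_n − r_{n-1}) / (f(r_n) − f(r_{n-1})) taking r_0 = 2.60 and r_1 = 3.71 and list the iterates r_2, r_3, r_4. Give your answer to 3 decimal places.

f(2.60) = -25.92400, f(3.71) = 7.56481
r_2 = 3.71000 − 7.56481·(3.71000 − 2.60000) / (7.56481 − (-25.92400)) = 3.71000 − (8.39694)/(33.48881) = 3.45926
f(3.45926) = -2.10479
r_3 = 3.45926 − (-2.10479)·(3.45926 − 3.71000) / (-2.10479 − 7.56481) = 3.45926 − (0.52775)/(-9.66960) = 3.51384
f(3.51384) = -0.11437
r_4 = 3.51384 − (-0.11437)·(3.51384 − 3.45926) / (-0.11437 − (-2.10479)) = 3.51384 − (-0.00624)/(1.99041) = 3.51698

3.459, 3.514, 3.517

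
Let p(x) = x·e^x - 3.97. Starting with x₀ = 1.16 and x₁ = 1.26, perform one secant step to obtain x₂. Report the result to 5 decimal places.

p(1.16) = -0.2696774, p(1.26) = 0.4720311
x₂ = 1.2600000 − 0.4720311·(1.2600000 − 1.1600000) / (0.4720311 − (-0.2696774)) = 1.2600000 − (0.0472031)/(0.7417085) = 1.1963589

1.19636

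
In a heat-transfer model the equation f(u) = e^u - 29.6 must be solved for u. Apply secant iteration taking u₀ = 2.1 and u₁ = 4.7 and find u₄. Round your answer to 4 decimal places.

3.5722

f(2.1) = -21.433830, f(4.7) = 80.347172
u₂ = 4.700000 − 80.347172·(4.700000 − 2.100000) / (80.347172 − (-21.433830)) = 4.700000 − (208.902648)/(101.781003) = 2.647528
f(2.647528) = -15.480906
u₃ = 2.647528 − (-15.480906)·(2.647528 − 4.700000) / (-15.480906 − 80.347172) = 2.647528 − (31.774124)/(-95.828078) = 2.979102
f(2.979102) = -9.929848
u₄ = 2.979102 − (-9.929848)·(2.979102 − 2.647528) / (-9.929848 − (-15.480906)) = 2.979102 − (-3.292482)/(5.551057) = 3.572229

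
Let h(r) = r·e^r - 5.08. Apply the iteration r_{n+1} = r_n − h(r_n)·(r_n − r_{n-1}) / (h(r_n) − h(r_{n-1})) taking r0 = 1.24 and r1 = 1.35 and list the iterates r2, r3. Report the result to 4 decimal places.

h(1.24) = -0.795039, h(1.35) = 0.127524
r2 = 1.350000 − 0.127524·(1.350000 − 1.240000) / (0.127524 − (-0.795039)) = 1.350000 − (0.014028)/(0.922564) = 1.334795
h(1.334795) = -0.008825
r3 = 1.334795 − (-0.008825)·(1.334795 − 1.350000) / (-0.008825 − 0.127524) = 1.334795 − (0.000134)/(-0.136350) = 1.335779

1.3348, 1.3358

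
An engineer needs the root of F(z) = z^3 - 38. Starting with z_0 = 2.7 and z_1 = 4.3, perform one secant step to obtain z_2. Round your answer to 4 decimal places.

F(2.7) = -18.317000, F(4.3) = 41.507000
z_2 = 4.300000 − 41.507000·(4.300000 − 2.700000) / (41.507000 − (-18.317000)) = 4.300000 − (66.411200)/(59.824000) = 3.189890

3.1899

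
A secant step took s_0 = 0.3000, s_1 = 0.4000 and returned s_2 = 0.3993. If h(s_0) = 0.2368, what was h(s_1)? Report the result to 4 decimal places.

The secant line through (0.3000, 0.2368) and (0.4000, h(s_1)) crosses zero at s_2 = 0.3993.
So (0.3000, 0.2368), (0.4000, h(s_1)), (0.3993, 0) are collinear:
h(s_1) = 0.2368 · (0.4000 − 0.3993) / (0.3000 − 0.3993) = 0.2368 · (0.000700)/(-0.099300) = -0.001669

-0.0017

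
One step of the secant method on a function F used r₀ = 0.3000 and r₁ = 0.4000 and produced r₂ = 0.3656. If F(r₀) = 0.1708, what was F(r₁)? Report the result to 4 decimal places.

The secant line through (0.3000, 0.1708) and (0.4000, F(r₁)) crosses zero at r₂ = 0.3656.
So (0.3000, 0.1708), (0.4000, F(r₁)), (0.3656, 0) are collinear:
F(r₁) = 0.1708 · (0.4000 − 0.3656) / (0.3000 − 0.3656) = 0.1708 · (0.034400)/(-0.065600) = -0.089566

-0.0896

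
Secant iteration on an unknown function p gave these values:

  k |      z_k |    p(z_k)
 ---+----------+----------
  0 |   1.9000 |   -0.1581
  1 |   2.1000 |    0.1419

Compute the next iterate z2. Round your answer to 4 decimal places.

z2 = 2.1000 − 0.1419·(2.1000 − 1.9000) / (0.1419 − (-0.1581))
   = 2.1000 − (0.028380)/(0.300000) = 2.005400

2.0054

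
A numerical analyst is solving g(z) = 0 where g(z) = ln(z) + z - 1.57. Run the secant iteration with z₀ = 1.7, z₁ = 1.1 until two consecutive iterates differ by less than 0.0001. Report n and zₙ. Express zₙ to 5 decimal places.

g(1.7) = 0.6606283, g(1.1) = -0.3746898
z₂ = 1.1000000 − (-0.3746898)·(-0.6000000)/(-1.0353181) = 1.3171448;  |Δ| = 0.2171448
g(1.3171448) = 0.0226111
z₃ = 1.3171448 − 0.0226111·(0.2171448)/(0.3973009) = 1.3047867;  |Δ| = 0.0123581
g(1.3047867) = 0.0008262
z₄ = 1.3047867 − 0.0008262·(-0.0123581)/(-0.0217849) = 1.3043180;  |Δ| = 0.0004687
g(1.3043180) = -0.0000018
z₅ = 1.3043180 − (-0.0000018)·(-0.0004687)/(-0.0008280) = 1.3043190;  |Δ| = 0.0000010
|z₅ − z₄| = 0.0000010 < 0.0001

n = 5, zₙ = 1.30432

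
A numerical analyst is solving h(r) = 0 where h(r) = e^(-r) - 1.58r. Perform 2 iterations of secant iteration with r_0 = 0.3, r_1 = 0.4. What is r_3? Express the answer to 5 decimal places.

0.41707

h(0.3) = 0.2668182, h(0.4) = 0.0383200
r_2 = 0.4000000 − 0.0383200·(0.4000000 − 0.3000000) / (0.0383200 − 0.2668182) = 0.4000000 − (0.0038320)/(-0.2284982) = 0.4167704
h(0.4167704) = 0.0006750
r_3 = 0.4167704 − 0.0006750·(0.4167704 − 0.4000000) / (0.0006750 − 0.0383200) = 0.4167704 − (0.0000113)/(-0.0376450) = 0.4170711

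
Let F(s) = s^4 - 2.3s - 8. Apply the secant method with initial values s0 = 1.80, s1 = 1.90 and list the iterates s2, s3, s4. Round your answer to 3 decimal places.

F(1.80) = -1.64240, F(1.90) = 0.66210
s2 = 1.90000 − 0.66210·(1.90000 − 1.80000) / (0.66210 − (-1.64240)) = 1.90000 − (0.06621)/(2.30450) = 1.87127
F(1.87127) = -0.04238
s3 = 1.87127 − (-0.04238)·(1.87127 − 1.90000) / (-0.04238 − 0.66210) = 1.87127 − (0.00122)/(-0.70448) = 1.87300
F(1.87300) = -0.00099
s4 = 1.87300 − (-0.00099)·(1.87300 − 1.87127) / (-0.00099 − (-0.04238)) = 1.87300 − (0.00000)/(0.04139) = 1.87304

1.871, 1.873, 1.873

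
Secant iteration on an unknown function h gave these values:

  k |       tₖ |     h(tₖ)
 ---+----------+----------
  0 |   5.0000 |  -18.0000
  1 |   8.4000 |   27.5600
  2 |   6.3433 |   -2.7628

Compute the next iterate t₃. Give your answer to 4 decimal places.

t₃ = 6.3433 − (-2.7628)·(6.3433 − 8.4000) / (-2.7628 − 27.5600)
   = 6.3433 − (5.682251)/(-30.322800) = 6.530692

6.5307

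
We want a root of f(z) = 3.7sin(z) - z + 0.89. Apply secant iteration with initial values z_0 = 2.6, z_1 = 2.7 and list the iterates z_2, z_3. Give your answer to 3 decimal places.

f(2.6) = 0.19736, f(2.7) = -0.22869
z_2 = 2.70000 − (-0.22869)·(2.70000 − 2.60000) / (-0.22869 − 0.19736) = 2.70000 − (-0.02287)/(-0.42605) = 2.64632
f(2.64632) = 0.00218
z_3 = 2.64632 − 0.00218·(2.64632 − 2.70000) / (0.00218 − (-0.22869)) = 2.64632 − (-0.00012)/(0.23087) = 2.64683

2.646, 2.647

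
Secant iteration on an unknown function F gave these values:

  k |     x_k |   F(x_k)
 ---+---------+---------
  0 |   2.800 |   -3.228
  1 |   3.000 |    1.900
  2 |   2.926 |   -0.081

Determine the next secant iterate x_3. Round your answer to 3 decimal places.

2.929

x_3 = 2.926 − (-0.081)·(2.926 − 3.000) / (-0.081 − 1.900)
   = 2.926 − (0.00599)/(-1.98100) = 2.92903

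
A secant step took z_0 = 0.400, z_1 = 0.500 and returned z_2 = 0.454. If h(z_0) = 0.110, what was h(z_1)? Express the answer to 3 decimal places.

The secant line through (0.400, 0.110) and (0.500, h(z_1)) crosses zero at z_2 = 0.454.
So (0.400, 0.110), (0.500, h(z_1)), (0.454, 0) are collinear:
h(z_1) = 0.110 · (0.500 − 0.454) / (0.400 − 0.454) = 0.110 · (0.04600)/(-0.05400) = -0.09370

-0.094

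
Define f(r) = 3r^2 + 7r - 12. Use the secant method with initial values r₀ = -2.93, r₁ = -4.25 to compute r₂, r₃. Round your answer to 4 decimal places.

-3.3946, -3.4694

f(-2.93) = -6.755300, f(-4.25) = 12.437500
r₂ = -4.250000 − 12.437500·(-4.250000 − (-2.930000)) / (12.437500 − (-6.755300)) = -4.250000 − (-16.417500)/(19.192800) = -3.394601
f(-3.394601) = -1.192258
r₃ = -3.394601 − (-1.192258)·(-3.394601 − (-4.250000)) / (-1.192258 − 12.437500) = -3.394601 − (-1.019856)/(-13.629758) = -3.469427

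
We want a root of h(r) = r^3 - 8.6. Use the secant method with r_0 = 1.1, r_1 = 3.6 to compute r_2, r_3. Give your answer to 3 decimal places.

h(1.1) = -7.26900, h(3.6) = 38.05600
r_2 = 3.60000 − 38.05600·(3.60000 − 1.10000) / (38.05600 − (-7.26900)) = 3.60000 − (95.14000)/(45.32500) = 1.50094
h(1.50094) = -5.21867
r_3 = 1.50094 − (-5.21867)·(1.50094 − 3.60000) / (-5.21867 − 38.05600) = 1.50094 − (10.95431)/(-43.27467) = 1.75407

1.501, 1.754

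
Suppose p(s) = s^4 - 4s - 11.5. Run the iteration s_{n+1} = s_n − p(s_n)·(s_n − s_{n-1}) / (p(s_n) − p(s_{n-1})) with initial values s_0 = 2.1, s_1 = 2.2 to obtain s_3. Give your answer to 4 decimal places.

2.1135

p(2.1) = -0.451900, p(2.2) = 3.125600
s_2 = 2.200000 − 3.125600·(2.200000 − 2.100000) / (3.125600 − (-0.451900)) = 2.200000 − (0.312560)/(3.577500) = 2.112632
p(2.112632) = -0.030258
s_3 = 2.112632 − (-0.030258)·(2.112632 − 2.200000) / (-0.030258 − 3.125600) = 2.112632 − (0.002644)/(-3.155858) = 2.113469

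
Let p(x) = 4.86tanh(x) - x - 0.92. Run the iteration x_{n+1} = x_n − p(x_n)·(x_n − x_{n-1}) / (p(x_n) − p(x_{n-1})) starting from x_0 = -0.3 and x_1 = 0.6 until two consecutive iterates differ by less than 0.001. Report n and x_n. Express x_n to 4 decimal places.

p(-0.3) = -2.035779, p(0.6) = 1.090061
x_2 = 0.600000 − 1.090061·(0.900000)/(3.125840) = 0.286147;  |Δ| = 0.313853
p(0.286147) = 0.147774
x_3 = 0.286147 − 0.147774·(-0.313853)/(-0.942287) = 0.236927;  |Δ| = 0.049220
p(0.236927) = -0.026535
x_4 = 0.236927 − (-0.026535)·(-0.049220)/(-0.174309) = 0.244420;  |Δ| = 0.007493
p(0.244420) = 0.000356
x_5 = 0.244420 − 0.000356·(0.007493)/(0.026891) = 0.244320;  |Δ| = 0.000099
|x_5 − x_4| = 0.000099 < 0.001

n = 5, x_n = 0.2443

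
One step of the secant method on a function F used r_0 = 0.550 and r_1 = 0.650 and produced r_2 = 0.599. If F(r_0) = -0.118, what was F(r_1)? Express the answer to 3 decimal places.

0.123

The secant line through (0.550, -0.118) and (0.650, F(r_1)) crosses zero at r_2 = 0.599.
So (0.550, -0.118), (0.650, F(r_1)), (0.599, 0) are collinear:
F(r_1) = -0.118 · (0.650 − 0.599) / (0.550 − 0.599) = -0.118 · (0.05100)/(-0.04900) = 0.12282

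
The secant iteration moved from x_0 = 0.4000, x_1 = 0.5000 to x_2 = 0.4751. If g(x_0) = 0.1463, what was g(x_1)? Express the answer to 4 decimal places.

The secant line through (0.4000, 0.1463) and (0.5000, g(x_1)) crosses zero at x_2 = 0.4751.
So (0.4000, 0.1463), (0.5000, g(x_1)), (0.4751, 0) are collinear:
g(x_1) = 0.1463 · (0.5000 − 0.4751) / (0.4000 − 0.4751) = 0.1463 · (0.024900)/(-0.075100) = -0.048507

-0.0485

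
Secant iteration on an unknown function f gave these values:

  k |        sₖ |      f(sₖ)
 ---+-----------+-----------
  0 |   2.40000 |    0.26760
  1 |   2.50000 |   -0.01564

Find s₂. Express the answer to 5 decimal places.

2.49448

s₂ = 2.50000 − (-0.01564)·(2.50000 − 2.40000) / (-0.01564 − 0.26760)
   = 2.50000 − (-0.0015640)/(-0.2832400) = 2.4944782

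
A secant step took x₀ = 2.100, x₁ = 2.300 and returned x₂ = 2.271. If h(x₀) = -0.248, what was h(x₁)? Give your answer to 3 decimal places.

The secant line through (2.100, -0.248) and (2.300, h(x₁)) crosses zero at x₂ = 2.271.
So (2.100, -0.248), (2.300, h(x₁)), (2.271, 0) are collinear:
h(x₁) = -0.248 · (2.300 − 2.271) / (2.100 − 2.271) = -0.248 · (0.02900)/(-0.17100) = 0.04206

0.042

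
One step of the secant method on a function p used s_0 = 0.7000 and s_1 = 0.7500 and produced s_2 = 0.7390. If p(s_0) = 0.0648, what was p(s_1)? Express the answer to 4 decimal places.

-0.0183

The secant line through (0.7000, 0.0648) and (0.7500, p(s_1)) crosses zero at s_2 = 0.7390.
So (0.7000, 0.0648), (0.7500, p(s_1)), (0.7390, 0) are collinear:
p(s_1) = 0.0648 · (0.7500 − 0.7390) / (0.7000 − 0.7390) = 0.0648 · (0.011000)/(-0.039000) = -0.018277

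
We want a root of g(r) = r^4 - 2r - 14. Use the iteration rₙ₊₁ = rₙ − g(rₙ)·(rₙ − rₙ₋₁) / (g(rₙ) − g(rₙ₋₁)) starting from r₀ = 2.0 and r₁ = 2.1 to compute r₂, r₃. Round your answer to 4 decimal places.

2.0616, 2.0633

g(2.0) = -2.000000, g(2.1) = 1.248100
r₂ = 2.100000 − 1.248100·(2.100000 − 2.000000) / (1.248100 − (-2.000000)) = 2.100000 − (0.124810)/(3.248100) = 2.061574
g(2.061574) = -0.059890
r₃ = 2.061574 − (-0.059890)·(2.061574 − 2.100000) / (-0.059890 − 1.248100) = 2.061574 − (0.002301)/(-1.307990) = 2.063334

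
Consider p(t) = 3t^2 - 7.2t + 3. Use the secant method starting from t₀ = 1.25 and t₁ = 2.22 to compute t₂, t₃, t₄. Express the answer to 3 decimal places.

p(1.25) = -1.31250, p(2.22) = 1.80120
t₂ = 2.22000 − 1.80120·(2.22000 − 1.25000) / (1.80120 − (-1.31250)) = 2.22000 − (1.74716)/(3.11370) = 1.65888
p(1.65888) = -0.68829
t₃ = 1.65888 − (-0.68829)·(1.65888 − 2.22000) / (-0.68829 − 1.80120) = 1.65888 − (0.38622)/(-2.48949) = 1.81402
p(1.81402) = -0.18895
t₄ = 1.81402 − (-0.18895)·(1.81402 − 1.65888) / (-0.18895 − (-0.68829)) = 1.81402 − (-0.02931)/(0.49934) = 1.87272

1.659, 1.814, 1.873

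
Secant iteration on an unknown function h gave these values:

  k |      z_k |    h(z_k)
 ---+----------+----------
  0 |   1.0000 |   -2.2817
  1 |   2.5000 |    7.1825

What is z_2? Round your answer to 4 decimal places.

z_2 = 2.5000 − 7.1825·(2.5000 − 1.0000) / (7.1825 − (-2.2817))
   = 2.5000 − (10.773750)/(9.464200) = 1.361631

1.3616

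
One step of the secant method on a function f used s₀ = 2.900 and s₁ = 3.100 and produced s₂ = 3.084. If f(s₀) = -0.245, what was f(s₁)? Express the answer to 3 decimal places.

0.021

The secant line through (2.900, -0.245) and (3.100, f(s₁)) crosses zero at s₂ = 3.084.
So (2.900, -0.245), (3.100, f(s₁)), (3.084, 0) are collinear:
f(s₁) = -0.245 · (3.100 − 3.084) / (2.900 − 3.084) = -0.245 · (0.01600)/(-0.18400) = 0.02130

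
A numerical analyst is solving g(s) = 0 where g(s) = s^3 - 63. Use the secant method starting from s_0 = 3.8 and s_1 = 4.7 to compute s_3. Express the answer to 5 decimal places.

3.97426

g(3.8) = -8.1280000, g(4.7) = 40.8230000
s_2 = 4.7000000 − 40.8230000·(4.7000000 − 3.8000000) / (40.8230000 − (-8.1280000)) = 4.7000000 − (36.7407000)/(48.9510000) = 3.9494392
g(3.9494392) = -1.3963693
s_3 = 3.9494392 − (-1.3963693)·(3.9494392 − 4.7000000) / (-1.3963693 − 40.8230000) = 3.9494392 − (1.0480600)/(-42.2193693) = 3.9742634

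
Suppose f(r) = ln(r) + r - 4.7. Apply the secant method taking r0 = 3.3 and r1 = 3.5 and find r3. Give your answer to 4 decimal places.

f(3.3) = -0.206078, f(3.5) = 0.052763
r2 = 3.500000 − 0.052763·(3.500000 − 3.300000) / (0.052763 − (-0.206078)) = 3.500000 − (0.010553)/(0.258841) = 3.459231
f(3.459231) = 0.000278
r3 = 3.459231 − 0.000278·(3.459231 − 3.500000) / (0.000278 − 0.052763) = 3.459231 − (-0.000011)/(-0.052485) = 3.459016

3.4590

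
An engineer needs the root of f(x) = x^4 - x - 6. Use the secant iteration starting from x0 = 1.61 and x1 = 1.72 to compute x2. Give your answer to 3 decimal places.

1.661

f(1.61) = -0.89102, f(1.72) = 1.03213
x2 = 1.72000 − 1.03213·(1.72000 − 1.61000) / (1.03213 − (-0.89102)) = 1.72000 − (0.11353)/(1.92315) = 1.66096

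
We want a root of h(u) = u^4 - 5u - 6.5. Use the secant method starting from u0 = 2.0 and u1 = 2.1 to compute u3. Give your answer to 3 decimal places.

2.018

h(2.0) = -0.50000, h(2.1) = 2.44810
u2 = 2.10000 − 2.44810·(2.10000 − 2.00000) / (2.44810 − (-0.50000)) = 2.10000 − (0.24481)/(2.94810) = 2.01696
h(2.01696) = -0.03514
u3 = 2.01696 − (-0.03514)·(2.01696 − 2.10000) / (-0.03514 − 2.44810) = 2.01696 − (0.00292)/(-2.48324) = 2.01814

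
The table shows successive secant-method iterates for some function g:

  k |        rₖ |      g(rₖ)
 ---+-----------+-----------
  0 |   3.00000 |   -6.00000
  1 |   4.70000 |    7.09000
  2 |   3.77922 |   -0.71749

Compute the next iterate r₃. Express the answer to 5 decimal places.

r₃ = 3.77922 − (-0.71749)·(3.77922 − 4.70000) / (-0.71749 − 7.09000)
   = 3.77922 − (0.6606504)/(-7.8074900) = 3.8638375

3.86384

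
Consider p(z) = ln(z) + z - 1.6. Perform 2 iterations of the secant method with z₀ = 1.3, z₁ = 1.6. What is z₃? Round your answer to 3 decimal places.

1.321

p(1.3) = -0.03764, p(1.6) = 0.47000
z₂ = 1.60000 − 0.47000·(1.60000 − 1.30000) / (0.47000 − (-0.03764)) = 1.60000 − (0.14100)/(0.50764) = 1.32224
p(1.32224) = 0.00157
z₃ = 1.32224 − 0.00157·(1.32224 − 1.60000) / (0.00157 − 0.47000) = 1.32224 − (-0.00044)/(-0.46843) = 1.32131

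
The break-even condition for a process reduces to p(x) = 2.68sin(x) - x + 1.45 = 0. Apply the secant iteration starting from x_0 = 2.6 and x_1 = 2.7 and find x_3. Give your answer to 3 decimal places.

p(2.6) = 0.23154, p(2.7) = -0.10462
x_2 = 2.70000 − (-0.10462)·(2.70000 − 2.60000) / (-0.10462 − 0.23154) = 2.70000 − (-0.01046)/(-0.33617) = 2.66888
p(2.66888) = 0.00134
x_3 = 2.66888 − 0.00134·(2.66888 − 2.70000) / (0.00134 − (-0.10462)) = 2.66888 − (-0.00004)/(0.10596) = 2.66927

2.669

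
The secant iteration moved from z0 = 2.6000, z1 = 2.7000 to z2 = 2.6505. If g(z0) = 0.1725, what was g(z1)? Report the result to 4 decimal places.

The secant line through (2.6000, 0.1725) and (2.7000, g(z1)) crosses zero at z2 = 2.6505.
So (2.6000, 0.1725), (2.7000, g(z1)), (2.6505, 0) are collinear:
g(z1) = 0.1725 · (2.7000 − 2.6505) / (2.6000 − 2.6505) = 0.1725 · (0.049500)/(-0.050500) = -0.169084

-0.1691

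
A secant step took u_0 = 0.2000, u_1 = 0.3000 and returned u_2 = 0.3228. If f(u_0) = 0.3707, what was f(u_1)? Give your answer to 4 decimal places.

0.0688

The secant line through (0.2000, 0.3707) and (0.3000, f(u_1)) crosses zero at u_2 = 0.3228.
So (0.2000, 0.3707), (0.3000, f(u_1)), (0.3228, 0) are collinear:
f(u_1) = 0.3707 · (0.3000 − 0.3228) / (0.2000 − 0.3228) = 0.3707 · (-0.022800)/(-0.122800) = 0.068827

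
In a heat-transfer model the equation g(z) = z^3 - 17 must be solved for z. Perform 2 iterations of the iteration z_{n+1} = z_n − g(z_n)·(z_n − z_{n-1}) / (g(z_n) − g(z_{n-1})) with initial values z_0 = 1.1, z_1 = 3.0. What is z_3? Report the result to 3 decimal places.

g(1.1) = -15.66900, g(3.0) = 10.00000
z_2 = 3.00000 − 10.00000·(3.00000 − 1.10000) / (10.00000 − (-15.66900)) = 3.00000 − (19.00000)/(25.66900) = 2.25981
g(2.25981) = -5.45977
z_3 = 2.25981 − (-5.45977)·(2.25981 − 3.00000) / (-5.45977 − 10.00000) = 2.25981 − (4.04128)/(-15.45977) = 2.52121

2.521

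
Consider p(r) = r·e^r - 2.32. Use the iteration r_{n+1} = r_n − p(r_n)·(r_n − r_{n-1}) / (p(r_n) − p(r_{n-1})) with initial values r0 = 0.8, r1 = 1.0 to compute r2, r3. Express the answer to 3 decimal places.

p(0.8) = -0.53957, p(1.0) = 0.39828
r2 = 1.00000 − 0.39828·(1.00000 − 0.80000) / (0.39828 − (-0.53957)) = 1.00000 − (0.07966)/(0.93785) = 0.91506
p(0.91506) = -0.03514
r3 = 0.91506 − (-0.03514)·(0.91506 − 1.00000) / (-0.03514 − 0.39828) = 0.91506 − (0.00298)/(-0.43342) = 0.92195

0.915, 0.922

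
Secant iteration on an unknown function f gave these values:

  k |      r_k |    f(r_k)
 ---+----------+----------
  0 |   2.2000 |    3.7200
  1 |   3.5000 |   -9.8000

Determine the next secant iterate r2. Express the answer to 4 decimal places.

r2 = 3.5000 − (-9.8000)·(3.5000 − 2.2000) / (-9.8000 − 3.7200)
   = 3.5000 − (-12.740000)/(-13.520000) = 2.557692

2.5577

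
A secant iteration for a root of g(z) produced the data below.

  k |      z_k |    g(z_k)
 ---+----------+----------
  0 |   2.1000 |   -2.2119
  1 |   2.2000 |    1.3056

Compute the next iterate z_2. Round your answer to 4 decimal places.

2.1629

z_2 = 2.2000 − 1.3056·(2.2000 − 2.1000) / (1.3056 − (-2.2119))
   = 2.2000 − (0.130560)/(3.517500) = 2.162883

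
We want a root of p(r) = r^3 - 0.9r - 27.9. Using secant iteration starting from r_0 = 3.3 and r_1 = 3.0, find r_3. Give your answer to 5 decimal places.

3.13217

p(3.3) = 5.0670000, p(3.0) = -3.6000000
r_2 = 3.0000000 − (-3.6000000)·(3.0000000 − 3.3000000) / (-3.6000000 − 5.0670000) = 3.0000000 − (1.0800000)/(-8.6670000) = 3.1246106
p(3.1246106) = -0.2059784
r_3 = 3.1246106 − (-0.2059784)·(3.1246106 − 3.0000000) / (-0.2059784 − (-3.6000000)) = 3.1246106 − (-0.0256671)/(3.3940216) = 3.1321730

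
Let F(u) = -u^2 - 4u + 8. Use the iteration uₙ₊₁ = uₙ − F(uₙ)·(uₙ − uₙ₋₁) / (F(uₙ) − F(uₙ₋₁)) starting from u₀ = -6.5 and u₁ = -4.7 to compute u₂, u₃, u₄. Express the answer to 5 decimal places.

F(-6.5) = -8.2500000, F(-4.7) = 4.7100000
u₂ = -4.7000000 − 4.7100000·(-4.7000000 − (-6.5000000)) / (4.7100000 − (-8.2500000)) = -4.7000000 − (8.4780000)/(12.9600000) = -5.3541667
F(-5.3541667) = 0.7495660
u₃ = -5.3541667 − 0.7495660·(-5.3541667 − (-4.7000000)) / (0.7495660 − 4.7100000) = -5.3541667 − (-0.4903411)/(-3.9604340) = -5.4779766
F(-5.4779766) = -0.0963212
u₄ = -5.4779766 − (-0.0963212)·(-5.4779766 − (-5.3541667)) / (-0.0963212 − 0.7495660) = -5.4779766 − (0.0119255)/(-0.8458872) = -5.4638784

-5.35417, -5.47798, -5.46388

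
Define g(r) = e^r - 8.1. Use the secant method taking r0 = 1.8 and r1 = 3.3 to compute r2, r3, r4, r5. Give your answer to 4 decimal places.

g(1.8) = -2.050353, g(3.3) = 19.012639
r2 = 3.300000 − 19.012639·(3.300000 − 1.800000) / (19.012639 − (-2.050353)) = 3.300000 − (28.518958)/(21.062991) = 1.946016
g(1.946016) = -1.099261
r3 = 1.946016 − (-1.099261)·(1.946016 − 3.300000) / (-1.099261 − 19.012639) = 1.946016 − (1.488382)/(-20.111900) = 2.020021
g(2.020021) = -0.561518
r4 = 2.020021 − (-0.561518)·(2.020021 − 1.946016) / (-0.561518 − (-1.099261)) = 2.020021 − (-0.041555)/(0.537742) = 2.097298
g(2.097298) = 0.044134
r5 = 2.097298 − 0.044134·(2.097298 − 2.020021) / (0.044134 − (-0.561518)) = 2.097298 − (0.003411)/(0.605652) = 2.091667

1.9460, 2.0200, 2.0973, 2.0917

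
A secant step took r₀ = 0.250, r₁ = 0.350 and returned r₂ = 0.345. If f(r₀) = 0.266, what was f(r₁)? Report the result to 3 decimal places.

The secant line through (0.250, 0.266) and (0.350, f(r₁)) crosses zero at r₂ = 0.345.
So (0.250, 0.266), (0.350, f(r₁)), (0.345, 0) are collinear:
f(r₁) = 0.266 · (0.350 − 0.345) / (0.250 − 0.345) = 0.266 · (0.00500)/(-0.09500) = -0.01400

-0.014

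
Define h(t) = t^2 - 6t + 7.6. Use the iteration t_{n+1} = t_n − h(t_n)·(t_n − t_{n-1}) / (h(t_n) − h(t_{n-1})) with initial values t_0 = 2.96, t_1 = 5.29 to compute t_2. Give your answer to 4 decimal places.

3.5815

h(2.96) = -1.398400, h(5.29) = 3.844100
t_2 = 5.290000 − 3.844100·(5.290000 − 2.960000) / (3.844100 − (-1.398400)) = 5.290000 − (8.956753)/(5.242500) = 3.581511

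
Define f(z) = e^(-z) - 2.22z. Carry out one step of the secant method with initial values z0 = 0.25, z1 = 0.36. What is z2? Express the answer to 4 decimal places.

f(0.25) = 0.223801, f(0.36) = -0.101524
z2 = 0.360000 − (-0.101524)·(0.360000 − 0.250000) / (-0.101524 − 0.223801) = 0.360000 − (-0.011168)/(-0.325324) = 0.325672

0.3257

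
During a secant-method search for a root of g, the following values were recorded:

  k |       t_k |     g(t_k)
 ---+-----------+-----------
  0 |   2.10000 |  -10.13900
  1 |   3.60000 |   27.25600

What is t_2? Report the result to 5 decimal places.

2.50670

t_2 = 3.60000 − 27.25600·(3.60000 − 2.10000) / (27.25600 − (-10.13900))
   = 3.60000 − (40.8840000)/(37.3950000) = 2.5066988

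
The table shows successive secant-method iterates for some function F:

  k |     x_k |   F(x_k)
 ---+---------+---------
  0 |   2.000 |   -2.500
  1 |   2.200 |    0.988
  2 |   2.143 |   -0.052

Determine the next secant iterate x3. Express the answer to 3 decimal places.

x3 = 2.143 − (-0.052)·(2.143 − 2.200) / (-0.052 − 0.988)
   = 2.143 − (0.00296)/(-1.04000) = 2.14585

2.146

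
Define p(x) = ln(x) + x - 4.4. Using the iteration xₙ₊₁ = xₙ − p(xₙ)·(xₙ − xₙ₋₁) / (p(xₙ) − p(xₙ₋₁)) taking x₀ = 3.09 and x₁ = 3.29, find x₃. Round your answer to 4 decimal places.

3.2281

p(3.09) = -0.181829, p(3.29) = 0.080888
x₂ = 3.290000 − 0.080888·(3.290000 − 3.090000) / (0.080888 − (-0.181829)) = 3.290000 − (0.016178)/(0.262716) = 3.228422
p(3.228422) = 0.000416
x₃ = 3.228422 − 0.000416·(3.228422 − 3.290000) / (0.000416 − 0.080888) = 3.228422 − (-0.000026)/(-0.080472) = 3.228104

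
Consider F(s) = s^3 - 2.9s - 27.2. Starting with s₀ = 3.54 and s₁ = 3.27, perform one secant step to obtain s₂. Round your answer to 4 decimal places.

F(3.54) = 6.895864, F(3.27) = -1.717217
s₂ = 3.270000 − (-1.717217)·(3.270000 − 3.540000) / (-1.717217 − 6.895864) = 3.270000 − (0.463649)/(-8.613081) = 3.323831

3.3238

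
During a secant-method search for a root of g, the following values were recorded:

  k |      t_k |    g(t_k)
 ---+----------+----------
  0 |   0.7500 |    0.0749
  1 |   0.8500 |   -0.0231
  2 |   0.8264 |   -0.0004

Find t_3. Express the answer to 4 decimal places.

t_3 = 0.8264 − (-0.0004)·(0.8264 − 0.8500) / (-0.0004 − (-0.0231))
   = 0.8264 − (0.000009)/(0.022700) = 0.825984

0.8260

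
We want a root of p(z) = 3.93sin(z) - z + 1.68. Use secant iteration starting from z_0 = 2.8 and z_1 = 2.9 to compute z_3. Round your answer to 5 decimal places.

p(2.8) = 0.1965034, p(2.9) = -0.2797501
z_2 = 2.9000000 − (-0.2797501)·(2.9000000 − 2.8000000) / (-0.2797501 − 0.1965034) = 2.9000000 − (-0.0279750)/(-0.4762536) = 2.8412603
p(2.8412603) = 0.0013821
z_3 = 2.8412603 − 0.0013821·(2.8412603 − 2.9000000) / (0.0013821 − (-0.2797501)) = 2.8412603 − (-0.0000812)/(0.2811322) = 2.8415490

2.84155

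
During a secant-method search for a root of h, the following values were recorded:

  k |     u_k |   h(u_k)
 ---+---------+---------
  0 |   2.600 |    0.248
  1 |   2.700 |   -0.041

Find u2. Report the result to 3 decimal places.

u2 = 2.700 − (-0.041)·(2.700 − 2.600) / (-0.041 − 0.248)
   = 2.700 − (-0.00410)/(-0.28900) = 2.68581

2.686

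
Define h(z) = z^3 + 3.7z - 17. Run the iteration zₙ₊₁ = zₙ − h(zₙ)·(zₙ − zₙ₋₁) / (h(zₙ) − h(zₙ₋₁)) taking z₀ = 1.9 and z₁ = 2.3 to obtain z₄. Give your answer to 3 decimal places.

2.098

h(1.9) = -3.11100, h(2.3) = 3.67700
z₂ = 2.30000 − 3.67700·(2.30000 − 1.90000) / (3.67700 − (-3.11100)) = 2.30000 − (1.47080)/(6.78800) = 2.08332
h(2.08332) = -0.24959
z₃ = 2.08332 − (-0.24959)·(2.08332 − 2.30000) / (-0.24959 − 3.67700) = 2.08332 − (0.05408)/(-3.92659) = 2.09710
h(2.09710) = -0.01811
z₄ = 2.09710 − (-0.01811)·(2.09710 − 2.08332) / (-0.01811 − (-0.24959)) = 2.09710 − (-0.00025)/(0.23148) = 2.09817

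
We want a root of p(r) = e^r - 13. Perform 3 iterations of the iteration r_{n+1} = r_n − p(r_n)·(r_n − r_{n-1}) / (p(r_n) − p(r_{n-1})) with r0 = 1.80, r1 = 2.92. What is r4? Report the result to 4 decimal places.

p(1.80) = -6.950353, p(2.92) = 5.541287
r2 = 2.920000 − 5.541287·(2.920000 − 1.800000) / (5.541287 − (-6.950353)) = 2.920000 − (6.206242)/(12.491640) = 2.423168
p(2.423168) = -1.718453
r3 = 2.423168 − (-1.718453)·(2.423168 − 2.920000) / (-1.718453 − 5.541287) = 2.423168 − (0.853782)/(-7.259741) = 2.540773
p(2.540773) = -0.310519
r4 = 2.540773 − (-0.310519)·(2.540773 − 2.423168) / (-0.310519 − (-1.718453)) = 2.540773 − (-0.036519)/(1.407934) = 2.566711

2.5667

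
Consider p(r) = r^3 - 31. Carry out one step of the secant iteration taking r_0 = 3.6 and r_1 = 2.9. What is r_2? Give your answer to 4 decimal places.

p(3.6) = 15.656000, p(2.9) = -6.611000
r_2 = 2.900000 − (-6.611000)·(2.900000 − 3.600000) / (-6.611000 − 15.656000) = 2.900000 − (4.627700)/(-22.267000) = 3.107828

3.1078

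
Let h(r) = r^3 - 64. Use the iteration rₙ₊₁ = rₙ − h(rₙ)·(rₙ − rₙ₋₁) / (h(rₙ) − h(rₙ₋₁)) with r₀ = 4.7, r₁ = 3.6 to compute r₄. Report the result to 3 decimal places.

4.000

h(4.7) = 39.82300, h(3.6) = -17.34400
r₂ = 3.60000 − (-17.34400)·(3.60000 − 4.70000) / (-17.34400 − 39.82300) = 3.60000 − (19.07840)/(-57.16700) = 3.93373
h(3.93373) = -3.12850
r₃ = 3.93373 − (-3.12850)·(3.93373 − 3.60000) / (-3.12850 − (-17.34400)) = 3.93373 − (-1.04408)/(14.21550) = 4.00718
h(4.00718) = 0.34514
r₄ = 4.00718 − 0.34514·(4.00718 − 3.93373) / (0.34514 − (-3.12850)) = 4.00718 − (0.02535)/(3.47364) = 3.99988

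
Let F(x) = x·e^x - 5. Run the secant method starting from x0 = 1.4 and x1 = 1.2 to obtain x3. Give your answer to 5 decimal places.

1.32736

F(1.4) = 0.6772800, F(1.2) = -1.0158597
x2 = 1.2000000 − (-1.0158597)·(1.2000000 − 1.4000000) / (-1.0158597 − 0.6772800) = 1.2000000 − (0.2031719)/(-1.6931396) = 1.3199972
F(1.3199972) = -0.0587085
x3 = 1.3199972 − (-0.0587085)·(1.3199972 − 1.2000000) / (-0.0587085 − (-1.0158597)) = 1.3199972 − (-0.0070449)/(0.9571512) = 1.3273574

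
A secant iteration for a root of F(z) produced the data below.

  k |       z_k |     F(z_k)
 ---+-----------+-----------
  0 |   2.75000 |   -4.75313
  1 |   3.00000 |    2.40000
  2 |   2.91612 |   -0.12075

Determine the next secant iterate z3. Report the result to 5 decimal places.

2.92014

z3 = 2.91612 − (-0.12075)·(2.91612 − 3.00000) / (-0.12075 − 2.40000)
   = 2.91612 − (0.0101285)/(-2.5207500) = 2.9201381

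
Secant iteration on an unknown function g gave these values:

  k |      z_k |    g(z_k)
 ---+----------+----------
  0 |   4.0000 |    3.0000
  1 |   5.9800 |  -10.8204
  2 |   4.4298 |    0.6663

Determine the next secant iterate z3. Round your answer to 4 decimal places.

4.5197

z3 = 4.4298 − 0.6663·(4.4298 − 5.9800) / (0.6663 − (-10.8204))
   = 4.4298 − (-1.032898)/(11.486700) = 4.519721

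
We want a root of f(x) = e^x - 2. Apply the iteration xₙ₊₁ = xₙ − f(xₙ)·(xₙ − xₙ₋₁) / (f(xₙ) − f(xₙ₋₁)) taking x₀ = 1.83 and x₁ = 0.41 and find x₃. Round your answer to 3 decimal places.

0.714

f(1.83) = 4.23389, f(0.41) = -0.49318
x₂ = 0.41000 − (-0.49318)·(0.41000 − 1.83000) / (-0.49318 − 4.23389) = 0.41000 − (0.70032)/(-4.72707) = 0.55815
f(0.55815) = -0.25256
x₃ = 0.55815 − (-0.25256)·(0.55815 − 0.41000) / (-0.25256 − (-0.49318)) = 0.55815 − (-0.03742)/(0.24062) = 0.71365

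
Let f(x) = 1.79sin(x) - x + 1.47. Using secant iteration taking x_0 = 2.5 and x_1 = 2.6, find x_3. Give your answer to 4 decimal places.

2.5169

f(2.5) = 0.041265, f(2.6) = -0.207253
x_2 = 2.600000 − (-0.207253)·(2.600000 − 2.500000) / (-0.207253 − 0.041265) = 2.600000 − (-0.020725)/(-0.248518) = 2.516605
f(2.516605) = 0.000702
x_3 = 2.516605 − 0.000702·(2.516605 − 2.600000) / (0.000702 − (-0.207253)) = 2.516605 − (-0.000059)/(0.207955) = 2.516886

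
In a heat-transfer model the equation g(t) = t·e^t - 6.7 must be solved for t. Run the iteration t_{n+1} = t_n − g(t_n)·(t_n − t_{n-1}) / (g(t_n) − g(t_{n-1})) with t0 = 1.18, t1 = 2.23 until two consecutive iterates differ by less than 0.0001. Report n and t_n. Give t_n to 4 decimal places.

g(1.18) = -2.859838, g(2.23) = 14.038701
t2 = 2.230000 − 14.038701·(1.050000)/(16.898540) = 1.357698;  |Δ| = 0.872302
g(1.357698) = -1.422313
t3 = 1.357698 − (-1.422313)·(-0.872302)/(-15.461014) = 1.437944;  |Δ| = 0.080246
g(1.437944) = -0.643343
t4 = 1.437944 − (-0.643343)·(0.080246)/(0.778969) = 1.504218;  |Δ| = 0.066275
g(1.504218) = 0.069936
t5 = 1.504218 − 0.069936·(0.066275)/(0.713280) = 1.497720;  |Δ| = 0.006498
g(1.497720) = -0.002969
t6 = 1.497720 − (-0.002969)·(-0.006498)/(-0.072906) = 1.497985;  |Δ| = 0.000265
g(1.497985) = -0.000013
t7 = 1.497985 − (-0.000013)·(0.000265)/(0.002957) = 1.497986;  |Δ| = 0.000001
|t7 − t6| = 0.000001 < 0.0001

n = 7, t_n = 1.4980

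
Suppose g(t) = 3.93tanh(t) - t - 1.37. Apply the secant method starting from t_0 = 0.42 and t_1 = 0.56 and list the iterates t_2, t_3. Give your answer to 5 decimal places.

g(0.42) = -0.2300634, g(0.56) = 0.0663513
t_2 = 0.5600000 − 0.0663513·(0.5600000 − 0.4200000) / (0.0663513 − (-0.2300634)) = 0.5600000 − (0.0092892)/(0.2964147) = 0.5286615
g(0.5286615) = 0.0048626
t_3 = 0.5286615 − 0.0048626·(0.5286615 − 0.5600000) / (0.0048626 − 0.0663513) = 0.5286615 − (-0.0001524)/(-0.0614887) = 0.5261832

0.52866, 0.52618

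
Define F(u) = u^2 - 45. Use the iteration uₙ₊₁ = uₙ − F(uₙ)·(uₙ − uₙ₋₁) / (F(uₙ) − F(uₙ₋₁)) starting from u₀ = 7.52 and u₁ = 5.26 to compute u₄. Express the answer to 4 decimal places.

F(7.52) = 11.550400, F(5.26) = -17.332400
u₂ = 5.260000 − (-17.332400)·(5.260000 − 7.520000) / (-17.332400 − 11.550400) = 5.260000 − (39.171224)/(-28.882800) = 6.616213
F(6.616213) = -1.225728
u₃ = 6.616213 − (-1.225728)·(6.616213 − 5.260000) / (-1.225728 − (-17.332400)) = 6.616213 − (-1.662348)/(16.106672) = 6.719421
F(6.719421) = 0.150625
u₄ = 6.719421 − 0.150625·(6.719421 − 6.616213) / (0.150625 − (-1.225728)) = 6.719421 − (0.015546)/(1.376353) = 6.708127

6.7081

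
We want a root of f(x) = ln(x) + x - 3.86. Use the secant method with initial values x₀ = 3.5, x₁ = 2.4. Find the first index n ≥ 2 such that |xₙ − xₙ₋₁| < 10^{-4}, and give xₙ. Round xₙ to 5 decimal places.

f(3.5) = 0.8927630, f(2.4) = -0.5845313
x₂ = 2.4000000 − (-0.5845313)·(-1.1000000)/(-1.4772942) = 2.8352446;  |Δ| = 0.4352446
f(2.8352446) = 0.0173729
x₃ = 2.8352446 − 0.0173729·(0.4352446)/(0.6019041) = 2.8226821;  |Δ| = 0.0125625
f(2.8226821) = 0.0003696
x₄ = 2.8226821 − 0.0003696·(-0.0125625)/(-0.0170032) = 2.8224090;  |Δ| = 0.0002731
f(2.8224090) = -0.0000002
x₅ = 2.8224090 − (-0.0000002)·(-0.0002731)/(-0.0003698) = 2.8224092;  |Δ| = 0.0000002
|x₅ − x₄| = 0.0000002 < 10^{-4}

n = 5, xₙ = 2.82241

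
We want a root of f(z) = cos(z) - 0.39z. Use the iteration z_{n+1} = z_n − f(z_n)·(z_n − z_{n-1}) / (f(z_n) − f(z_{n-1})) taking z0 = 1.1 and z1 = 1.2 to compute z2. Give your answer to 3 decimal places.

1.119

f(1.1) = 0.02460, f(1.2) = -0.10564
z2 = 1.20000 − (-0.10564)·(1.20000 − 1.10000) / (-0.10564 − 0.02460) = 1.20000 − (-0.01056)/(-0.13024) = 1.11889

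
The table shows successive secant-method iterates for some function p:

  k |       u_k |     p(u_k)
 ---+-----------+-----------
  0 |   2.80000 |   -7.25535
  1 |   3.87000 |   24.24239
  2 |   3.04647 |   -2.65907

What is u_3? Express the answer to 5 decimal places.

u_3 = 3.04647 − (-2.65907)·(3.04647 − 3.87000) / (-2.65907 − 24.24239)
   = 3.04647 − (2.1898239)/(-26.9014600) = 3.1278717

3.12787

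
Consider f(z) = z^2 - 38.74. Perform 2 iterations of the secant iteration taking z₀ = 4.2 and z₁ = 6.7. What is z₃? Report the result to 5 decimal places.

6.22087

f(4.2) = -21.1000000, f(6.7) = 6.1500000
z₂ = 6.7000000 − 6.1500000·(6.7000000 − 4.2000000) / (6.1500000 − (-21.1000000)) = 6.7000000 − (15.3750000)/(27.2500000) = 6.1357798
f(6.1357798) = -1.0922060
z₃ = 6.1357798 − (-1.0922060)·(6.1357798 − 6.7000000) / (-1.0922060 − 6.1500000) = 6.1357798 − (0.6162447)/(-7.2422060) = 6.2208706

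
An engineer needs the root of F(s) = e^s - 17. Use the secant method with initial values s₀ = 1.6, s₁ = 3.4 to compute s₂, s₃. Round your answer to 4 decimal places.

F(1.6) = -12.046968, F(3.4) = 12.964100
s₂ = 3.400000 − 12.964100·(3.400000 − 1.600000) / (12.964100 − (-12.046968)) = 3.400000 − (23.335380)/(25.011068) = 2.466998
F(2.466998) = -5.212993
s₃ = 2.466998 − (-5.212993)·(2.466998 − 3.400000) / (-5.212993 − 12.964100) = 2.466998 − (4.863734)/(-18.177093) = 2.734573

2.4670, 2.7346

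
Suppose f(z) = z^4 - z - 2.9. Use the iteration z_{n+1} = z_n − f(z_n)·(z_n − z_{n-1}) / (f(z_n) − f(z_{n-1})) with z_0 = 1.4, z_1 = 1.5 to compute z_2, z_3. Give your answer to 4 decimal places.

f(1.4) = -0.458400, f(1.5) = 0.662500
z_2 = 1.500000 − 0.662500·(1.500000 − 1.400000) / (0.662500 − (-0.458400)) = 1.500000 − (0.066250)/(1.120900) = 1.440896
f(1.440896) = -0.030370
z_3 = 1.440896 − (-0.030370)·(1.440896 − 1.500000) / (-0.030370 − 0.662500) = 1.440896 − (0.001795)/(-0.692870) = 1.443486

1.4409, 1.4435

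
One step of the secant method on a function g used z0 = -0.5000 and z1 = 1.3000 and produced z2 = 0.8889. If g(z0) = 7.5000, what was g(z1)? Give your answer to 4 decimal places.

The secant line through (-0.5000, 7.5000) and (1.3000, g(z1)) crosses zero at z2 = 0.8889.
So (-0.5000, 7.5000), (1.3000, g(z1)), (0.8889, 0) are collinear:
g(z1) = 7.5000 · (1.3000 − 0.8889) / (-0.5000 − 0.8889) = 7.5000 · (0.411100)/(-1.388900) = -2.219922

-2.2199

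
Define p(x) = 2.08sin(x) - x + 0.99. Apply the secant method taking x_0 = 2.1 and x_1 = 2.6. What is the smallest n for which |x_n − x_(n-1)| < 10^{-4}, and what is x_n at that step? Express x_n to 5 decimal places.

p(2.1) = 0.6854755, p(2.6) = -0.5377571
x_2 = 2.6000000 − (-0.5377571)·(0.5000000)/(-1.2232326) = 2.3801902;  |Δ| = 0.2198098
p(2.3801902) = 0.0448795
x_3 = 2.3801902 − 0.0448795·(-0.2198098)/(0.5826367) = 2.3971217;  |Δ| = 0.0169316
p(2.3971217) = 0.0022505
x_4 = 2.3971217 − 0.0022505·(0.0169316)/(-0.0426291) = 2.3980156;  |Δ| = 0.0008938
p(2.3980156) = -0.0000113
x_5 = 2.3980156 − (-0.0000113)·(0.0008938)/(-0.0022618) = 2.3980111;  |Δ| = 0.0000045
|x_5 − x_4| = 0.0000045 < 10^{-4}

n = 5, x_n = 2.39801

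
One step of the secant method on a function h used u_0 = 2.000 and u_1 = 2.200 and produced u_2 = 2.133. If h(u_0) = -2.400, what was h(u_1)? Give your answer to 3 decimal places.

1.209

The secant line through (2.000, -2.400) and (2.200, h(u_1)) crosses zero at u_2 = 2.133.
So (2.000, -2.400), (2.200, h(u_1)), (2.133, 0) are collinear:
h(u_1) = -2.400 · (2.200 − 2.133) / (2.000 − 2.133) = -2.400 · (0.06700)/(-0.13300) = 1.20902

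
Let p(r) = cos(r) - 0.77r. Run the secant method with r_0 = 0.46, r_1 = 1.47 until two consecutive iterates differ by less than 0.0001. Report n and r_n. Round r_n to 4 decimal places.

n = 5, r_n = 0.8536

p(0.46) = 0.541852, p(1.47) = -1.031274
r_2 = 1.470000 − (-1.031274)·(1.010000)/(-1.573127) = 0.807887;  |Δ| = 0.662113
p(0.807887) = 0.068954
r_3 = 0.807887 − 0.068954·(-0.662113)/(1.100228) = 0.849383;  |Δ| = 0.041496
p(0.849383) = 0.006421
r_4 = 0.849383 − 0.006421·(0.041496)/(-0.062533) = 0.853644;  |Δ| = 0.004261
p(0.853644) = -0.000065
r_5 = 0.853644 − (-0.000065)·(0.004261)/(-0.006486) = 0.853601;  |Δ| = 0.000043
|r_5 − r_4| = 0.000043 < 0.0001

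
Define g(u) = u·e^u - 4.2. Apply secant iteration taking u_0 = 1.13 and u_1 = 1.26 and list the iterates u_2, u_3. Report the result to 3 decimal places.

1.227, 1.229

g(1.13) = -0.70191, g(1.26) = 0.24203
u_2 = 1.26000 − 0.24203·(1.26000 − 1.13000) / (0.24203 − (-0.70191)) = 1.26000 − (0.03146)/(0.94394) = 1.22667
g(1.22667) = -0.01725
u_3 = 1.22667 − (-0.01725)·(1.22667 − 1.26000) / (-0.01725 − 0.24203) = 1.22667 − (0.00058)/(-0.25928) = 1.22889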